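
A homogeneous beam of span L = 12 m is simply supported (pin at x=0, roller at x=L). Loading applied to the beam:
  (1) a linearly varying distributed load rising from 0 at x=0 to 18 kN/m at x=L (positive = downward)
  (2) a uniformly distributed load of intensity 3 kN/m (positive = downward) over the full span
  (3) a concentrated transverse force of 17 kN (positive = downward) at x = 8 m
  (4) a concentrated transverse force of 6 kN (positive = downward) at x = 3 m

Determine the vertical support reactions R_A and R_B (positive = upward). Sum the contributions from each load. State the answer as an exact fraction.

R_A = 385/6 kN, R_B = 617/6 kN

Load 1 — triangular load w₀=18 kN/m (0→w₀ over full span):
  R_A = w₀L/6 = 18·12/6 = 36 kN
  R_B = w₀L/3 = 18·12/3 = 72 kN
Load 2 — uniform load w=3 kN/m over full span:
  R_A = wL/2 = 3·12/2 = 18 kN
  R_B = wL/2 = 3·12/2 = 18 kN
Load 3 — point force P=17 kN at a=8 m (b=L-a=4):
  R_A = Pb/L = 17·4/12 = 17/3 kN
  R_B = Pa/L = 17·8/12 = 34/3 kN
Load 4 — point force P=6 kN at a=3 m (b=L-a=9):
  R_A = Pb/L = 6·9/12 = 9/2 kN
  R_B = Pa/L = 6·3/12 = 3/2 kN
Superposition: R_A = 385/6 kN, R_B = 617/6 kN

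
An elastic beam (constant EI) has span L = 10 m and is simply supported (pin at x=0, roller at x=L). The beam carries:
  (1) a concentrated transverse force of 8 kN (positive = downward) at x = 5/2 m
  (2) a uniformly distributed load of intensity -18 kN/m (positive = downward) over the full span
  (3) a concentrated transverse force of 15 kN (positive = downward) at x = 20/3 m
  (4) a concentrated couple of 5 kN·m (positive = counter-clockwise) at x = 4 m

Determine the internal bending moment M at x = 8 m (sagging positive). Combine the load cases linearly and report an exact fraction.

Load 1 — point force P=8 kN at a=5/2 m (b=L-a=15/2):
  M_1 = Pa(L-x)/L  [x>a] = 8·(5/2)·(10-8)/10 = 4 kN·m
Load 2 — uniform load w=-18 kN/m over full span:
  M_2 = wx(L-x)/2 = (-18)·8·(10-8)/2 = -144 kN·m
Load 3 — point force P=15 kN at a=20/3 m (b=L-a=10/3):
  M_3 = Pa(L-x)/L  [x>a] = 15·(20/3)·(10-8)/10 = 20 kN·m
Load 4 — applied couple M₀=5 kN·m at a=4 m (b=L-a=6):
  M_4 = M₀x/L - M₀  [x>a] = 5·8/10 - 5 = -1 kN·m
Superposition: M = Σ M_i = -121 kN·m ≈ -121.000000 kN·m

M(8) = -121 kN·m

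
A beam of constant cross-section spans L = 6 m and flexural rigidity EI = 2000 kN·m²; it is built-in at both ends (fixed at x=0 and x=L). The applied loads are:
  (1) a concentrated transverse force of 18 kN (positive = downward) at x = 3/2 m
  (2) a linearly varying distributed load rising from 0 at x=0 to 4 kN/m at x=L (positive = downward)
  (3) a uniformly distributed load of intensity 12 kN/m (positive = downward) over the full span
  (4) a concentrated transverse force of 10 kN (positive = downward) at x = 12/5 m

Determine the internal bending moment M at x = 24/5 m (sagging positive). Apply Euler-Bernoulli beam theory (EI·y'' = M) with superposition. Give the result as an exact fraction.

M(24/5) = -8943/2000 kN·m

Load 1 — point force P=18 kN at a=3/2 m (b=L-a=9/2):
  M_1 = Pa²(a+3b)(L-x)/L³ - Pa²b/L²  [x>a] = 18·(3/2)²·((3/2)+3·(9/2))·(6-(24/5))/6³ - 18·(3/2)²·(9/2)/6² = -27/16 kN·m
Load 2 — triangular load w₀=4 kN/m (0→w₀ over full span):
  M_2 = 3w₀Lx/20 - w₀L²/30 - w₀x³/(6L) = 3·4·6·(24/5)/20 - 4·6²/30 - 4·(24/5)³/(6·6) = 24/125 kN·m
Load 3 — uniform load w=12 kN/m over full span:
  M_3 = wLx/2 - wL²/12 - wx²/2 = 12·6·(24/5)/2 - 12·6²/12 - 12·(24/5)²/2 = -36/25 kN·m
Load 4 — point force P=10 kN at a=12/5 m (b=L-a=18/5):
  M_4 = Pa²(a+3b)(L-x)/L³ - Pa²b/L²  [x>a] = 10·(12/5)²·((12/5)+3·(18/5))·(6-(24/5))/6³ - 10·(12/5)²·(18/5)/6² = -192/125 kN·m
Superposition: M = Σ M_i = -8943/2000 kN·m ≈ -4.471500 kN·m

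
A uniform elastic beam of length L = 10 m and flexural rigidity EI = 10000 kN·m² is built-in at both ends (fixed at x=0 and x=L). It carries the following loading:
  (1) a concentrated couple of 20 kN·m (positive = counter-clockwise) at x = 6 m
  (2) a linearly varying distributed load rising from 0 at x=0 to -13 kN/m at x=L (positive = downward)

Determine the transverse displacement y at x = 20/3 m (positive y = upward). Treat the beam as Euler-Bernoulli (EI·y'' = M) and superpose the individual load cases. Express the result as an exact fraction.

y(20/3) = 2519/182250 m

Load 1 — applied couple M₀=20 kN·m at a=6 m (b=L-a=4):
  y_1 = (R_Ax³/6 - M_Ax²/2 - M₀(x-a)²/2)/EI  [x>a] with R_A=72/25, M_A=32/5 = ((72/25)·(20/3)³/6 - (32/5)·(20/3)²/2 - 20·((20/3)-6)²/2)/10000 = -1/2250 m
Load 2 — triangular load w₀=-13 kN/m (0→w₀ over full span):
  y_2 = -w₀x²(L-x)²(x+2L)/(120LEI) = -(-13)·(20/3)²·(10-(20/3))²·((20/3)+2·10)/(120·10·10000) = 52/3645 m
Superposition: y = Σ y_i = 2519/182250 m ≈ 0.013822 m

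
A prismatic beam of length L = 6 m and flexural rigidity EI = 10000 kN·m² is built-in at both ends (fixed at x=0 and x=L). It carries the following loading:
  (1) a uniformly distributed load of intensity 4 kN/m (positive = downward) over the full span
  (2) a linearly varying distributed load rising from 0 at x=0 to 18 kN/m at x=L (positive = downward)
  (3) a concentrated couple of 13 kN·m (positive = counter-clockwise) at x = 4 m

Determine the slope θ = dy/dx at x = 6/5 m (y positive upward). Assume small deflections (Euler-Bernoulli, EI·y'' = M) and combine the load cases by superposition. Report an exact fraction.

Load 1 — uniform load w=4 kN/m over full span:
  θ_1 = -wx(L-x)(L-2x)/(12EI) = -4·(6/5)·(6-(6/5))·(6-2·(6/5))/(12·10000) = -54/78125 rad
Load 2 — triangular load w₀=18 kN/m (0→w₀ over full span):
  θ_2 = -w₀(2x(L-x)(L-2x)(x+2L)+x²(L-x)²)/(120LEI) = -18·(2·(6/5)·(6-(6/5))·(6-2·(6/5))·((6/5)+2·6)+(6/5)²·(6-(6/5))²)/(120·6·10000) = -567/390625 rad
Load 3 — applied couple M₀=13 kN·m at a=4 m (b=L-a=2):
  θ_3 = (R_Ax²/2 - M_Ax)/EI  [x≤a] with R_A=26/9, M_A=13/3 = ((26/9)·(6/5)²/2 - (13/3)·(6/5))/10000 = -39/125000 rad
Superposition: θ = Σ θ_i = -7671/3125000 rad ≈ -0.002455 rad

θ(6/5) = -7671/3125000 rad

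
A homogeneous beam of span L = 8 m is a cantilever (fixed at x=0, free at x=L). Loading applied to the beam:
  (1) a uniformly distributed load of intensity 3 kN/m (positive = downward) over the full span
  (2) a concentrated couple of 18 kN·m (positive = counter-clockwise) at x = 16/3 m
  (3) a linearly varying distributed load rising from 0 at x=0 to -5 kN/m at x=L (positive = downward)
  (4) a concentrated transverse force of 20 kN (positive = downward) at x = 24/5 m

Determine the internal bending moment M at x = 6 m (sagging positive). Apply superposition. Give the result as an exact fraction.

M(6) = 19/6 kN·m

Load 1 — uniform load w=3 kN/m over full span:
  M_1 = -w(L-x)²/2 = -3·(8-6)²/2 = -6 kN·m
Load 2 — applied couple M₀=18 kN·m at a=16/3 m (b=L-a=8/3):
  M_2 = 0  [x>a] = 0 kN·m
Load 3 — triangular load w₀=-5 kN/m (0→w₀ over full span):
  M_3 = w₀Lx/2 - w₀L²/3 - w₀x³/(6L) = (-5)·8·6/2 - (-5)·8²/3 - (-5)·6³/(6·8) = 55/6 kN·m
Load 4 — point force P=20 kN at a=24/5 m (b=L-a=16/5):
  M_4 = 0  [x>a] = 0 kN·m
Superposition: M = Σ M_i = 19/6 kN·m ≈ 3.166667 kN·m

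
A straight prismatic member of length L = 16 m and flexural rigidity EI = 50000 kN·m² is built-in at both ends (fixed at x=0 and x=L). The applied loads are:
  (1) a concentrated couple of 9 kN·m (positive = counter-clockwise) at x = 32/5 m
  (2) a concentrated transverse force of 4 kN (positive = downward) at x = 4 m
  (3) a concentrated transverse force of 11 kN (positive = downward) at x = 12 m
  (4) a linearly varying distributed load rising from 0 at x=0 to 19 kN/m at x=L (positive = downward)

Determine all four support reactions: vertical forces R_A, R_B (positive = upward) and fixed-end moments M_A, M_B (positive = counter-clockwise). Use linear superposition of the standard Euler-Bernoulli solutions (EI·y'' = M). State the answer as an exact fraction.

R_A = 41203/800 kN, M_A = 54139/300 kN·m, R_B = 92397/800 kN, M_B = -26807/100 kN·m

Load 1 — applied couple M₀=9 kN·m at a=32/5 m (b=L-a=48/5):
  R_A = 6M₀ab/L³ = 6·9·(32/5)·(48/5)/16³ = 81/100 kN
  M_A = M₀b(2a-b)/L² = 9·(48/5)·(2·(32/5)-(48/5))/16² = 27/25 kN·m
  R_B = -6M₀ab/L³ = -6·9·(32/5)·(48/5)/16³ = -81/100 kN
  M_B = M₀a(2b-a)/L² = 9·(32/5)·(2·(48/5)-(32/5))/16² = 72/25 kN·m
Load 2 — point force P=4 kN at a=4 m (b=L-a=12):
  R_A = Pb²(3a+b)/L³ = 4·12²·(3·4+12)/16³ = 27/8 kN
  M_A = Pab²/L² = 4·4·12²/16² = 9 kN·m
  R_B = Pa²(a+3b)/L³ = 4·4²·(4+3·12)/16³ = 5/8 kN
  M_B = -Pa²b/L² = -4·4²·12/16² = -3 kN·m
Load 3 — point force P=11 kN at a=12 m (b=L-a=4):
  R_A = Pb²(3a+b)/L³ = 11·4²·(3·12+4)/16³ = 55/32 kN
  M_A = Pab²/L² = 11·12·4²/16² = 33/4 kN·m
  R_B = Pa²(a+3b)/L³ = 11·12²·(12+3·4)/16³ = 297/32 kN
  M_B = -Pa²b/L² = -11·12²·4/16² = -99/4 kN·m
Load 4 — triangular load w₀=19 kN/m (0→w₀ over full span):
  R_A = 3w₀L/20 = 3·19·16/20 = 228/5 kN
  M_A = w₀L²/30 = 19·16²/30 = 2432/15 kN·m
  R_B = 7w₀L/20 = 7·19·16/20 = 532/5 kN
  M_B = -w₀L²/20 = -19·16²/20 = -1216/5 kN·m
Superposition: R_A = 41203/800 kN, M_A = 54139/300 kN·m, R_B = 92397/800 kN, M_B = -26807/100 kN·m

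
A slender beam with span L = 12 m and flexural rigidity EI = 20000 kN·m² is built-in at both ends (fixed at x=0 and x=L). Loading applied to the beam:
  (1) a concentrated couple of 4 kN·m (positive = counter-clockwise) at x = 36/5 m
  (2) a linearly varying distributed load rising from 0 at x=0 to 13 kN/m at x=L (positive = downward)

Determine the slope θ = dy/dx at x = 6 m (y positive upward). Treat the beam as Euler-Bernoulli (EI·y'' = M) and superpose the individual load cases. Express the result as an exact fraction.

θ(6) = -537/1000000 rad

Load 1 — applied couple M₀=4 kN·m at a=36/5 m (b=L-a=24/5):
  θ_1 = (R_Ax²/2 - M_Ax)/EI  [x≤a] with R_A=12/25, M_A=32/25 = ((12/25)·6²/2 - (32/25)·6)/20000 = 3/62500 rad
Load 2 — triangular load w₀=13 kN/m (0→w₀ over full span):
  θ_2 = -w₀(2x(L-x)(L-2x)(x+2L)+x²(L-x)²)/(120LEI) = -13·(2·6·(12-6)·(12-2·6)·(6+2·12)+6²·(12-6)²)/(120·12·20000) = -117/200000 rad
Superposition: θ = Σ θ_i = -537/1000000 rad ≈ -0.000537 rad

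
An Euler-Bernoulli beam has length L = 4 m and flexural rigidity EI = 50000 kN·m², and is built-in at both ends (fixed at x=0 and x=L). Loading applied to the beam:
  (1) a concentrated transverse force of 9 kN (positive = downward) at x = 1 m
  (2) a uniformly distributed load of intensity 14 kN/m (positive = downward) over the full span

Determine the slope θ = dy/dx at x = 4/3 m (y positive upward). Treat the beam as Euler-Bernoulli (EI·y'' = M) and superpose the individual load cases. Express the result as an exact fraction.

Load 1 — point force P=9 kN at a=1 m (b=L-a=3):
  θ_1 = Pa²(L-x)(2bL-(3b+a)(L-x))/(2L³EI)  [x>a] = 9·1²·(4-(4/3))·(2·3·4-(3·3+1)·(4-(4/3)))/(2·4³·50000) = -1/100000 rad
Load 2 — uniform load w=14 kN/m over full span:
  θ_2 = -wx(L-x)(L-2x)/(12EI) = -14·(4/3)·(4-(4/3))·(4-2·(4/3))/(12·50000) = -28/253125 rad
Superposition: θ = Σ θ_i = -977/8100000 rad ≈ -0.000121 rad

θ(4/3) = -977/8100000 rad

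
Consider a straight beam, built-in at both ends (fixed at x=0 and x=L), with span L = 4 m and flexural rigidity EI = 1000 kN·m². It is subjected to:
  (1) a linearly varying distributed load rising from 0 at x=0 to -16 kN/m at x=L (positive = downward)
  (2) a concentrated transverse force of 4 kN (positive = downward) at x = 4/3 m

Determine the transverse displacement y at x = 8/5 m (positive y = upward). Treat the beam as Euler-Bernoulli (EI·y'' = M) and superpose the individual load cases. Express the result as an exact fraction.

y(8/5) = 7216/1953125 m

Load 1 — triangular load w₀=-16 kN/m (0→w₀ over full span):
  y_1 = -w₀x²(L-x)²(x+2L)/(120LEI) = -(-16)·(8/5)²·(4-(8/5))²·((8/5)+2·4)/(120·4·1000) = 9216/1953125 m
Load 2 — point force P=4 kN at a=4/3 m (b=L-a=8/3):
  y_2 = -Pa²(L-x)²(3bL-(3b+a)(L-x))/(6L³EI)  [x>a] = -4·(4/3)²·(4-(8/5))²·(3·(8/3)·4-(3·(8/3)+(4/3))·(4-(8/5)))/(6·4³·1000) = -16/15625 m
Superposition: y = Σ y_i = 7216/1953125 m ≈ 0.003695 m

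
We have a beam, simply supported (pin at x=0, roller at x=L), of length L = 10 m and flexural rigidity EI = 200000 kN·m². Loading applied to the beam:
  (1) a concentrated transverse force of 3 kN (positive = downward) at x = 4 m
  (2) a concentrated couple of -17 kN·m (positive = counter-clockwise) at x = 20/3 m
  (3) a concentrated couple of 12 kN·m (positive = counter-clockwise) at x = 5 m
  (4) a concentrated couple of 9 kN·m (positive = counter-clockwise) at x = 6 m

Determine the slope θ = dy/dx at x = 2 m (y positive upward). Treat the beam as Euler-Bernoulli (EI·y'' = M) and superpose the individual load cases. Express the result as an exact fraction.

Load 1 — point force P=3 kN at a=4 m (b=L-a=6):
  θ_1 = -Pb(L²-b²-3x²)/(6LEI)  [x≤a] = -3·6·(10²-6²-3·2²)/(6·10·200000) = -39/500000 rad
Load 2 — applied couple M₀=-17 kN·m at a=20/3 m (b=L-a=10/3):
  θ_2 = (M₀x²/(2L)+C₁)/EI  [x≤a] with C₁=M₀(3b²-L²)/(6L)=170/9 = ((-17)·2²/(2·10)+(170/9))/200000 = 697/9000000 rad
Load 3 — applied couple M₀=12 kN·m at a=5 m (b=L-a=5):
  θ_3 = (M₀x²/(2L)+C₁)/EI  [x≤a] with C₁=M₀(3b²-L²)/(6L)=-5 = (12·2²/(2·10)+(-5))/200000 = -13/1000000 rad
Load 4 — applied couple M₀=9 kN·m at a=6 m (b=L-a=4):
  θ_4 = (M₀x²/(2L)+C₁)/EI  [x≤a] with C₁=M₀(3b²-L²)/(6L)=-39/5 = (9·2²/(2·10)+(-39/5))/200000 = -3/100000 rad
Superposition: θ = Σ θ_i = -49/1125000 rad ≈ -0.000044 rad

θ(2) = -49/1125000 rad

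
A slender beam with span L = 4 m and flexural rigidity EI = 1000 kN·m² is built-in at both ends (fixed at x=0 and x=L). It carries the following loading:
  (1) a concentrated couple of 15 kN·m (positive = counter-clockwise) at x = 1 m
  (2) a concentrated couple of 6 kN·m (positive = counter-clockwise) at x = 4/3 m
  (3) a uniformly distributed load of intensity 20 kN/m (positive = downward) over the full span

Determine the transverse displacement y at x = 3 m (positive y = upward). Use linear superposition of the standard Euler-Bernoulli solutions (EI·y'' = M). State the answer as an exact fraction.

Load 1 — applied couple M₀=15 kN·m at a=1 m (b=L-a=3):
  y_1 = (R_Ax³/6 - M_Ax²/2 - M₀(x-a)²/2)/EI  [x>a] with R_A=135/32, M_A=-45/16 = ((135/32)·3³/6 - (-45/16)·3²/2 - 15·(3-1)²/2)/1000 = 21/12800 m
Load 2 — applied couple M₀=6 kN·m at a=4/3 m (b=L-a=8/3):
  y_2 = (R_Ax³/6 - M_Ax²/2 - M₀(x-a)²/2)/EI  [x>a] with R_A=2, M_A=0 = (2·3³/6 - 0·3²/2 - 6·(3-(4/3))²/2)/1000 = 1/1500 m
Load 3 — uniform load w=20 kN/m over full span:
  y_3 = -wx²(L-x)²/(24EI) = -20·3²·(4-3)²/(24·1000) = -3/400 m
Superposition: y = Σ y_i = -997/192000 m ≈ -0.005193 m

y(3) = -997/192000 m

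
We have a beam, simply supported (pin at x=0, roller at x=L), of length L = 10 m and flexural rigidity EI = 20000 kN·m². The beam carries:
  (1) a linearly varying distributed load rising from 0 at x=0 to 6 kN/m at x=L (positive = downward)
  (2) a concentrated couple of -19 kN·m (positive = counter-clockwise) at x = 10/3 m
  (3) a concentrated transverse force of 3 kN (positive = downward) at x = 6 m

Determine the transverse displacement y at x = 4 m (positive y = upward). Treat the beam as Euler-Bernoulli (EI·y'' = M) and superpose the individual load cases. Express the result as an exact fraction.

y(4) = -17917/750000 m

Load 1 — triangular load w₀=6 kN/m (0→w₀ over full span):
  y_1 = -w₀x(7L⁴-10L²x²+3x⁴)/(360LEI) = -6·4·(7·10⁴-10·10²·4²+3·4⁴)/(360·10·20000) = -1141/62500 m
Load 2 — applied couple M₀=-19 kN·m at a=10/3 m (b=L-a=20/3):
  y_2 = (M₀x³/(6L)-M₀(x-a)²/2+C₁x)/EI  [x>a] with C₁=M₀(3b²-L²)/(6L)=-95/9 = ((-19)·4³/(6·10)-(-19)·(4-(10/3))²/2+(-95/9)·4)/20000 = -437/150000 m
Load 3 — point force P=3 kN at a=6 m (b=L-a=4):
  y_3 = -Pbx(L²-b²-x²)/(6LEI)  [x≤a] = -3·4·4·(10²-4²-4²)/(6·10·20000) = -17/6250 m
Superposition: y = Σ y_i = -17917/750000 m ≈ -0.023889 m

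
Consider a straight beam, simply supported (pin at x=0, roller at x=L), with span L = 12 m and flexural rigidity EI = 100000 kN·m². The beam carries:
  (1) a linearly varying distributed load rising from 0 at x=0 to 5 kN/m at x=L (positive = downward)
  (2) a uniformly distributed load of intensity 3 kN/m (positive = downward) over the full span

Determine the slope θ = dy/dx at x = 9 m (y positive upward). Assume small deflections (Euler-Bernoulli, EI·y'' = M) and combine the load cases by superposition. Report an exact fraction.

θ(9) = 8691/3200000 rad

Load 1 — triangular load w₀=5 kN/m (0→w₀ over full span):
  θ_1 = -w₀(7L⁴-30L²x²+15x⁴)/(360LEI) = -5·(7·12⁴-30·12²·9²+15·9⁴)/(360·12·100000) = 3939/3200000 rad
Load 2 — uniform load w=3 kN/m over full span:
  θ_2 = -w(L³-6Lx²+4x³)/(24EI) = -3·(12³-6·12·9²+4·9³)/(24·100000) = 297/200000 rad
Superposition: θ = Σ θ_i = 8691/3200000 rad ≈ 0.002716 rad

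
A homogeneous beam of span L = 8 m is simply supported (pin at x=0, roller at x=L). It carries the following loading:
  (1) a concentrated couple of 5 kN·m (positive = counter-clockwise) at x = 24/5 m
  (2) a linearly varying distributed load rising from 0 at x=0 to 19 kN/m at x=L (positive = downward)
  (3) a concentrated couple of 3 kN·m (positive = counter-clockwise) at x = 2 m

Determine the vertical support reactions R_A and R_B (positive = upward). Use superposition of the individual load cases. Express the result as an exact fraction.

R_A = 79/3 kN, R_B = 149/3 kN

Load 1 — applied couple M₀=5 kN·m at a=24/5 m (b=L-a=16/5):
  R_A = M₀/L = 5/8 kN
  R_B = -M₀/L = -5/8 kN
Load 2 — triangular load w₀=19 kN/m (0→w₀ over full span):
  R_A = w₀L/6 = 19·8/6 = 76/3 kN
  R_B = w₀L/3 = 19·8/3 = 152/3 kN
Load 3 — applied couple M₀=3 kN·m at a=2 m (b=L-a=6):
  R_A = M₀/L = 3/8 kN
  R_B = -M₀/L = -3/8 kN
Superposition: R_A = 79/3 kN, R_B = 149/3 kN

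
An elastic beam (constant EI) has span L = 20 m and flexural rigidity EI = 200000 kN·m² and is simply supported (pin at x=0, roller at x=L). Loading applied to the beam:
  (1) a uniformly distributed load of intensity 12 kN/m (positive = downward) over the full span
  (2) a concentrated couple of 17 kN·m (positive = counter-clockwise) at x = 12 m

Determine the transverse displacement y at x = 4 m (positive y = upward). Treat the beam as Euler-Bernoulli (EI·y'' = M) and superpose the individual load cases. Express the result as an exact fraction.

y(4) = -2337/31250 m

Load 1 — uniform load w=12 kN/m over full span:
  y_1 = -wx(L³-2Lx²+x³)/(24EI) = -12·4·(20³-2·20·4²+4³)/(24·200000) = -232/3125 m
Load 2 — applied couple M₀=17 kN·m at a=12 m (b=L-a=8):
  y_2 = (M₀x³/(6L)+C₁x)/EI  [x≤a] with C₁=M₀(3b²-L²)/(6L)=-442/15 = (17·4³/(6·20)+(-442/15)·4)/200000 = -17/31250 m
Superposition: y = Σ y_i = -2337/31250 m ≈ -0.074784 m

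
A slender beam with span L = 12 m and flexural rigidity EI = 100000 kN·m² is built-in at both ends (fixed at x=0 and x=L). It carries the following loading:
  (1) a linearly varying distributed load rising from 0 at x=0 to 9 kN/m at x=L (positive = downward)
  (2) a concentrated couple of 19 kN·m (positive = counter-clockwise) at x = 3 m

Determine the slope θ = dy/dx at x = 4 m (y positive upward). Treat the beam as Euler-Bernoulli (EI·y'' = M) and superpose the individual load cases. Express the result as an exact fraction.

Load 1 — triangular load w₀=9 kN/m (0→w₀ over full span):
  θ_1 = -w₀(2x(L-x)(L-2x)(x+2L)+x²(L-x)²)/(120LEI) = -9·(2·4·(12-4)·(12-2·4)·(4+2·12)+4²·(12-4)²)/(120·12·100000) = -8/15625 rad
Load 2 — applied couple M₀=19 kN·m at a=3 m (b=L-a=9):
  θ_2 = (R_Ax²/2 - M_Ax - M₀(x-a))/EI  [x>a] with R_A=57/32, M_A=-57/16 = ((57/32)·4²/2 - (-57/16)·4 - 19·(4-3))/100000 = 19/200000 rad
Superposition: θ = Σ θ_i = -417/1000000 rad ≈ -0.000417 rad

θ(4) = -417/1000000 rad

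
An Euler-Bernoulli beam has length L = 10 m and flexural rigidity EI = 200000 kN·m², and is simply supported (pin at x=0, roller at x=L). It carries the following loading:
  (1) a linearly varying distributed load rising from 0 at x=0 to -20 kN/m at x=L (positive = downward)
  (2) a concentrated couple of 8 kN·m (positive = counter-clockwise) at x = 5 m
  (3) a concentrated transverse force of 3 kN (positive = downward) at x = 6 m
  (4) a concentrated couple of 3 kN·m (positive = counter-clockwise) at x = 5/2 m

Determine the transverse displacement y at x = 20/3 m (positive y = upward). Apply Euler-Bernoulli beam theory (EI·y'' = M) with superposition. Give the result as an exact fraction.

y(20/3) = 6595727/1166400000 m

Load 1 — triangular load w₀=-20 kN/m (0→w₀ over full span):
  y_1 = -w₀x(7L⁴-10L²x²+3x⁴)/(360LEI) = -(-20)·(20/3)·(7·10⁴-10·10²·(20/3)²+3·(20/3)⁴)/(360·10·200000) = 17/2916 m
Load 2 — applied couple M₀=8 kN·m at a=5 m (b=L-a=5):
  y_2 = (M₀x³/(6L)-M₀(x-a)²/2+C₁x)/EI  [x>a] with C₁=M₀(3b²-L²)/(6L)=-10/3 = (8·(20/3)³/(6·10)-8·((20/3)-5)²/2+(-10/3)·(20/3))/200000 = 1/32400 m
Load 3 — point force P=3 kN at a=6 m (b=L-a=4):
  y_3 = -Pa(L-x)(2Lx-a²-x²)/(6LEI)  [x>a] = -3·6·(10-(20/3))·(2·10·(20/3)-6²-(20/3)²)/(6·10·200000) = -119/450000 m
Load 4 — applied couple M₀=3 kN·m at a=5/2 m (b=L-a=15/2):
  y_4 = (M₀x³/(6L)-M₀(x-a)²/2+C₁x)/EI  [x>a] with C₁=M₀(3b²-L²)/(6L)=55/16 = (3·(20/3)³/(6·10)-3·((20/3)-(5/2))²/2+(55/16)·(20/3))/200000 = 101/1728000 m
Superposition: y = Σ y_i = 6595727/1166400000 m ≈ 0.005655 m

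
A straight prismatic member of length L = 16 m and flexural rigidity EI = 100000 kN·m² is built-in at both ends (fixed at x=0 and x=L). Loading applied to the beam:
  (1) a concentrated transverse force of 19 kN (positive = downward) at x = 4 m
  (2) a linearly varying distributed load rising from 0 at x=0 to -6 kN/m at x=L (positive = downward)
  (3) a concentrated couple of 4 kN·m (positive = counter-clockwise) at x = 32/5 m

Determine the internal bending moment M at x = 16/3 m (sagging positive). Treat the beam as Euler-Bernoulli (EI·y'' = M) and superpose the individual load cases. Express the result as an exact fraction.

M(16/3) = 7393/2700 kN·m

Load 1 — point force P=19 kN at a=4 m (b=L-a=12):
  M_1 = Pa²(a+3b)(L-x)/L³ - Pa²b/L²  [x>a] = 19·4²·(4+3·12)·(16-(16/3))/16³ - 19·4²·12/16² = 209/12 kN·m
Load 2 — triangular load w₀=-6 kN/m (0→w₀ over full span):
  M_2 = 3w₀Lx/20 - w₀L²/30 - w₀x³/(6L) = 3·(-6)·16·(16/3)/20 - (-6)·16²/30 - (-6)·(16/3)³/(6·16) = -2176/135 kN·m
Load 3 — applied couple M₀=4 kN·m at a=32/5 m (b=L-a=48/5):
  M_3 = R_Ax - M_A  [x≤a] with R_A=9/25, M_A=12/25 = (9/25)·(16/3) - (12/25) = 36/25 kN·m
Superposition: M = Σ M_i = 7393/2700 kN·m ≈ 2.738148 kN·m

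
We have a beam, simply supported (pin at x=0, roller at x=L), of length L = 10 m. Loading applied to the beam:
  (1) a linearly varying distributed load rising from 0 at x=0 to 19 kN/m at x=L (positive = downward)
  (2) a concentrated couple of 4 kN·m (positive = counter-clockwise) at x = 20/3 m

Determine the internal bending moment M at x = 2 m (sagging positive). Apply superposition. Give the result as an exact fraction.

M(2) = 308/5 kN·m

Load 1 — triangular load w₀=19 kN/m (0→w₀ over full span):
  M_1 = w₀Lx/6 - w₀x³/(6L) = 19·10·2/6 - 19·2³/(6·10) = 304/5 kN·m
Load 2 — applied couple M₀=4 kN·m at a=20/3 m (b=L-a=10/3):
  M_2 = M₀x/L  [x≤a] = 4·2/10 = 4/5 kN·m
Superposition: M = Σ M_i = 308/5 kN·m ≈ 61.600000 kN·m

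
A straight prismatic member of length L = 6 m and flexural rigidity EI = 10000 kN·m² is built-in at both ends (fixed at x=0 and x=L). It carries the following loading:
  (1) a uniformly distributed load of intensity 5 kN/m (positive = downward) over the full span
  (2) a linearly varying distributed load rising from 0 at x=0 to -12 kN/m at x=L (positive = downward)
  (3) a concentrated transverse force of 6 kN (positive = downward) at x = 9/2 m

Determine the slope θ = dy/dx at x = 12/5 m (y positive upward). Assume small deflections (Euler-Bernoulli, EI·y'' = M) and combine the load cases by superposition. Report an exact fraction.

θ(12/5) = 1377/25000000 rad

Load 1 — uniform load w=5 kN/m over full span:
  θ_1 = -wx(L-x)(L-2x)/(12EI) = -5·(12/5)·(6-(12/5))·(6-2·(12/5))/(12·10000) = -27/62500 rad
Load 2 — triangular load w₀=-12 kN/m (0→w₀ over full span):
  θ_2 = -w₀(2x(L-x)(L-2x)(x+2L)+x²(L-x)²)/(120LEI) = -(-12)·(2·(12/5)·(6-(12/5))·(6-2·(12/5))·((12/5)+2·6)+(12/5)²·(6-(12/5))²)/(120·6·10000) = 243/390625 rad
Load 3 — point force P=6 kN at a=9/2 m (b=L-a=3/2):
  θ_3 = -Pb²x(2aL-(3a+b)x)/(2L³EI)  [x≤a] = -6·(3/2)²·(12/5)·(2·(9/2)·6-(3·(9/2)+(3/2))·(12/5))/(2·6³·10000) = -27/200000 rad
Superposition: θ = Σ θ_i = 1377/25000000 rad ≈ 0.000055 rad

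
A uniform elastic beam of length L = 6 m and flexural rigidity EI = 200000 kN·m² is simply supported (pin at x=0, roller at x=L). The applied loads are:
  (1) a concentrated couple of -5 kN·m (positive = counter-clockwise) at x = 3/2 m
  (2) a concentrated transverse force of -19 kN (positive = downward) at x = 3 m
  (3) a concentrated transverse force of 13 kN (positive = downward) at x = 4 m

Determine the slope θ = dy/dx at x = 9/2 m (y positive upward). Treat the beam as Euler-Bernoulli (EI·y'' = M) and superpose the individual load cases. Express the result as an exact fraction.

θ(9/2) = -1411/28800000 rad

Load 1 — applied couple M₀=-5 kN·m at a=3/2 m (b=L-a=9/2):
  θ_1 = (M₀x²/(2L)-M₀(x-a)+C₁)/EI  [x>a] with C₁=M₀(3b²-L²)/(6L)=-55/16 = ((-5)·(9/2)²/(2·6)-(-5)·((9/2)-(3/2))+(-55/16))/200000 = 1/64000 rad
Load 2 — point force P=-19 kN at a=3 m (b=L-a=3):
  θ_2 = -Pa(2L²-6Lx+3x²+a²)/(6LEI)  [x>a] = -(-19)·3·(2·6²-6·6·(9/2)+3·(9/2)²+3²)/(6·6·200000) = -513/3200000 rad
Load 3 — point force P=13 kN at a=4 m (b=L-a=2):
  θ_3 = -Pa(2L²-6Lx+3x²+a²)/(6LEI)  [x>a] = -13·4·(2·6²-6·6·(9/2)+3·(9/2)²+4²)/(6·6·200000) = 689/7200000 rad
Superposition: θ = Σ θ_i = -1411/28800000 rad ≈ -0.000049 rad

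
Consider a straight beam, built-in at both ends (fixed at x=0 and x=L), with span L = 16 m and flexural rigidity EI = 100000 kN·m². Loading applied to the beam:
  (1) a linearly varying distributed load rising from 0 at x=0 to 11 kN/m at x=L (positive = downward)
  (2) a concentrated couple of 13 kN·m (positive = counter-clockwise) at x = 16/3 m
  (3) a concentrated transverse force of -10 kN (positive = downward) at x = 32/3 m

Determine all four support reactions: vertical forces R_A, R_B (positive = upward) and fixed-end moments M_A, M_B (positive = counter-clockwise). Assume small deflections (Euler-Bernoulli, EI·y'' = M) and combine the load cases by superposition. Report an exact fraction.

Load 1 — triangular load w₀=11 kN/m (0→w₀ over full span):
  R_A = 3w₀L/20 = 3·11·16/20 = 132/5 kN
  M_A = w₀L²/30 = 11·16²/30 = 1408/15 kN·m
  R_B = 7w₀L/20 = 7·11·16/20 = 308/5 kN
  M_B = -w₀L²/20 = -11·16²/20 = -704/5 kN·m
Load 2 — applied couple M₀=13 kN·m at a=16/3 m (b=L-a=32/3):
  R_A = 6M₀ab/L³ = 6·13·(16/3)·(32/3)/16³ = 13/12 kN
  M_A = M₀b(2a-b)/L² = 13·(32/3)·(2·(16/3)-(32/3))/16² = 0 kN·m
  R_B = -6M₀ab/L³ = -6·13·(16/3)·(32/3)/16³ = -13/12 kN
  M_B = M₀a(2b-a)/L² = 13·(16/3)·(2·(32/3)-(16/3))/16² = 13/3 kN·m
Load 3 — point force P=-10 kN at a=32/3 m (b=L-a=16/3):
  R_A = Pb²(3a+b)/L³ = (-10)·(16/3)²·(3·(32/3)+(16/3))/16³ = -70/27 kN
  M_A = Pab²/L² = (-10)·(32/3)·(16/3)²/16² = -320/27 kN·m
  R_B = Pa²(a+3b)/L³ = (-10)·(32/3)²·((32/3)+3·(16/3))/16³ = -200/27 kN
  M_B = -Pa²b/L² = -(-10)·(32/3)²·(16/3)/16² = 640/27 kN·m
Superposition: R_A = 13441/540 kN, M_A = 11072/135 kN·m, R_B = 28679/540 kN, M_B = -15223/135 kN·m

R_A = 13441/540 kN, M_A = 11072/135 kN·m, R_B = 28679/540 kN, M_B = -15223/135 kN·m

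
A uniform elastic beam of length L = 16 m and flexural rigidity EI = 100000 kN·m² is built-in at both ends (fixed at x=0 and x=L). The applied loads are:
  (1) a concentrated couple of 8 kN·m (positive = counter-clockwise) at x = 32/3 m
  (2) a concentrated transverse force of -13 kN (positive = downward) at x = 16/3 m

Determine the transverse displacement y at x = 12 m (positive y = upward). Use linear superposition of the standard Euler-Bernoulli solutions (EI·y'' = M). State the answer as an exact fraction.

y(12) = 203/253125 m

Load 1 — applied couple M₀=8 kN·m at a=32/3 m (b=L-a=16/3):
  y_1 = (R_Ax³/6 - M_Ax²/2 - M₀(x-a)²/2)/EI  [x>a] with R_A=2/3, M_A=8/3 = ((2/3)·12³/6 - (8/3)·12²/2 - 8·(12-(32/3))²/2)/100000 = -2/28125 m
Load 2 — point force P=-13 kN at a=16/3 m (b=L-a=32/3):
  y_2 = -Pa²(L-x)²(3bL-(3b+a)(L-x))/(6L³EI)  [x>a] = -(-13)·(16/3)²·(16-12)²·(3·(32/3)·16-(3·(32/3)+(16/3))·(16-12))/(6·16³·100000) = 221/253125 m
Superposition: y = Σ y_i = 203/253125 m ≈ 0.000802 m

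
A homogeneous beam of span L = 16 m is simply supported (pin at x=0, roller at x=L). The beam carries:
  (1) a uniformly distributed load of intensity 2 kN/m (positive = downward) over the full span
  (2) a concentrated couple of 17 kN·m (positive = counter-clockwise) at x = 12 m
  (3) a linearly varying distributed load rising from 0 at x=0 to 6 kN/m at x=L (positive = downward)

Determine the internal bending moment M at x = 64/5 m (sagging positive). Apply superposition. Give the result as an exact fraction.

Load 1 — uniform load w=2 kN/m over full span:
  M_1 = wx(L-x)/2 = 2·(64/5)·(16-(64/5))/2 = 1024/25 kN·m
Load 2 — applied couple M₀=17 kN·m at a=12 m (b=L-a=4):
  M_2 = M₀x/L - M₀  [x>a] = 17·(64/5)/16 - 17 = -17/5 kN·m
Load 3 — triangular load w₀=6 kN/m (0→w₀ over full span):
  M_3 = w₀Lx/6 - w₀x³/(6L) = 6·16·(64/5)/6 - 6·(64/5)³/(6·16) = 9216/125 kN·m
Superposition: M = Σ M_i = 13911/125 kN·m ≈ 111.288000 kN·m

M(64/5) = 13911/125 kN·m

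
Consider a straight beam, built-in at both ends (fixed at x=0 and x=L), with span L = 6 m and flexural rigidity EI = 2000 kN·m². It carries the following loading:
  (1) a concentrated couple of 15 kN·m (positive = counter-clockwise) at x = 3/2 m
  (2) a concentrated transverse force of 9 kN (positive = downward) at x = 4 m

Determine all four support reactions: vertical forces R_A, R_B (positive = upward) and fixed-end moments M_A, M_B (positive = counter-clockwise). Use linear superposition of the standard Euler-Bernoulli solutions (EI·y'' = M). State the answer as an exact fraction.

R_A = 247/48 kN, M_A = 19/16 kN·m, R_B = 185/48 kN, M_B = -53/16 kN·m

Load 1 — applied couple M₀=15 kN·m at a=3/2 m (b=L-a=9/2):
  R_A = 6M₀ab/L³ = 6·15·(3/2)·(9/2)/6³ = 45/16 kN
  M_A = M₀b(2a-b)/L² = 15·(9/2)·(2·(3/2)-(9/2))/6² = -45/16 kN·m
  R_B = -6M₀ab/L³ = -6·15·(3/2)·(9/2)/6³ = -45/16 kN
  M_B = M₀a(2b-a)/L² = 15·(3/2)·(2·(9/2)-(3/2))/6² = 75/16 kN·m
Load 2 — point force P=9 kN at a=4 m (b=L-a=2):
  R_A = Pb²(3a+b)/L³ = 9·2²·(3·4+2)/6³ = 7/3 kN
  M_A = Pab²/L² = 9·4·2²/6² = 4 kN·m
  R_B = Pa²(a+3b)/L³ = 9·4²·(4+3·2)/6³ = 20/3 kN
  M_B = -Pa²b/L² = -9·4²·2/6² = -8 kN·m
Superposition: R_A = 247/48 kN, M_A = 19/16 kN·m, R_B = 185/48 kN, M_B = -53/16 kN·m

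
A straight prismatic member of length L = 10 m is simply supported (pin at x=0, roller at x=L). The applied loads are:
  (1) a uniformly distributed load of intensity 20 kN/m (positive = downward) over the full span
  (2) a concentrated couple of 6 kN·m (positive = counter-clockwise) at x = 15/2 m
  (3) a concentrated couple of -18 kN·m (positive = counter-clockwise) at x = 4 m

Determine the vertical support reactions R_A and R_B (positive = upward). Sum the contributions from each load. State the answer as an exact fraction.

Load 1 — uniform load w=20 kN/m over full span:
  R_A = wL/2 = 20·10/2 = 100 kN
  R_B = wL/2 = 20·10/2 = 100 kN
Load 2 — applied couple M₀=6 kN·m at a=15/2 m (b=L-a=5/2):
  R_A = M₀/L = 6/10 = 3/5 kN
  R_B = -M₀/L = -6/10 = -3/5 kN
Load 3 — applied couple M₀=-18 kN·m at a=4 m (b=L-a=6):
  R_A = M₀/L = (-18)/10 = -9/5 kN
  R_B = -M₀/L = -(-18)/10 = 9/5 kN
Superposition: R_A = 494/5 kN, R_B = 506/5 kN

R_A = 494/5 kN, R_B = 506/5 kN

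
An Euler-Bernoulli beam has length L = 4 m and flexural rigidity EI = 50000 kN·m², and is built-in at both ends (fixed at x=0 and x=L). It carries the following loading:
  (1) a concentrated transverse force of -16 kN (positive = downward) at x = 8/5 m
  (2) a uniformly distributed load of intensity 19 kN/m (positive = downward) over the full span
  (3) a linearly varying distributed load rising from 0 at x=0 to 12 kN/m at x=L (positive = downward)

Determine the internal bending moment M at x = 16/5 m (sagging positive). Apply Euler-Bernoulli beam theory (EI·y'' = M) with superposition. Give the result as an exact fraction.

M(16/5) = 1652/1875 kN·m

Load 1 — point force P=-16 kN at a=8/5 m (b=L-a=12/5):
  M_1 = Pa²(a+3b)(L-x)/L³ - Pa²b/L²  [x>a] = (-16)·(8/5)²·((8/5)+3·(12/5))·(4-(16/5))/4³ - (-16)·(8/5)²·(12/5)/4² = 1024/625 kN·m
Load 2 — uniform load w=19 kN/m over full span:
  M_2 = wLx/2 - wL²/12 - wx²/2 = 19·4·(16/5)/2 - 19·4²/12 - 19·(16/5)²/2 = -76/75 kN·m
Load 3 — triangular load w₀=12 kN/m (0→w₀ over full span):
  M_3 = 3w₀Lx/20 - w₀L²/30 - w₀x³/(6L) = 3·12·4·(16/5)/20 - 12·4²/30 - 12·(16/5)³/(6·4) = 32/125 kN·m
Superposition: M = Σ M_i = 1652/1875 kN·m ≈ 0.881067 kN·m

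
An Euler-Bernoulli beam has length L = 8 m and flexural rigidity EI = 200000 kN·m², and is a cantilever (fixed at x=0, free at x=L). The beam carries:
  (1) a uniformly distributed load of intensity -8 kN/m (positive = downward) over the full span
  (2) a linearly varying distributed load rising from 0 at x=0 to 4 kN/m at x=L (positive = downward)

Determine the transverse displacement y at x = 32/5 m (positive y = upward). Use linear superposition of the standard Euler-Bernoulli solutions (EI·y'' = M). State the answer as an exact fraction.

y(32/5) = 466944/48828125 m

Load 1 — uniform load w=-8 kN/m over full span:
  y_1 = -wx²(x²-4Lx+6L²)/(24EI) = -(-8)·(32/5)²·((32/5)²-4·8·(32/5)+6·8²)/(24·200000) = 88064/5859375 m
Load 2 — triangular load w₀=4 kN/m (0→w₀ over full span):
  y_2 = (w₀Lx³/12-w₀L²x²/6-w₀x⁵/(120L))/EI = (4·8·(32/5)³/12-4·8²·(32/5)²/6-4·(32/5)⁵/(120·8))/200000 = -800768/146484375 m
Superposition: y = Σ y_i = 466944/48828125 m ≈ 0.009563 m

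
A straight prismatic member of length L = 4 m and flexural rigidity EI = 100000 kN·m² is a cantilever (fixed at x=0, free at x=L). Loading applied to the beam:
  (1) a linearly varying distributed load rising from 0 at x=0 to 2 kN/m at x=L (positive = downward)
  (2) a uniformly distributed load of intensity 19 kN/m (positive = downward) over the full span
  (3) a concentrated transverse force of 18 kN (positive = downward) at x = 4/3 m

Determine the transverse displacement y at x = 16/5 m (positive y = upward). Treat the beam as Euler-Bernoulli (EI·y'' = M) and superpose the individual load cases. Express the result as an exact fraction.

Load 1 — triangular load w₀=2 kN/m (0→w₀ over full span):
  y_1 = (w₀Lx³/12-w₀L²x²/6-w₀x⁵/(120L))/EI = (2·4·(16/5)³/12-2·4²·(16/5)²/6-2·(16/5)⁵/(120·4))/100000 = -50048/146484375 m
Load 2 — uniform load w=19 kN/m over full span:
  y_2 = -wx²(x²-4Lx+6L²)/(24EI) = -19·(16/5)²·((16/5)²-4·4·(16/5)+6·4²)/(24·100000) = -26144/5859375 m
Load 3 — point force P=18 kN at a=4/3 m (b=L-a=8/3):
  y_3 = -Pa²(3x-a)/(6EI)  [x>a] = -18·(4/3)²·(3·(16/5)-(4/3))/(6·100000) = -62/140625 m
Superposition: y = Σ y_i = -2304694/439453125 m ≈ -0.005244 m

y(16/5) = -2304694/439453125 m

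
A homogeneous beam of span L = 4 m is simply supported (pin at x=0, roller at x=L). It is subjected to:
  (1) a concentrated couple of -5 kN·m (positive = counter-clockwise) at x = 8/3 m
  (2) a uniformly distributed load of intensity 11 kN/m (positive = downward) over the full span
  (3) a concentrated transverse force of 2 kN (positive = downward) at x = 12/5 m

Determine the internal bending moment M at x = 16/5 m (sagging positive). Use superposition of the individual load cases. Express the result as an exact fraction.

M(16/5) = 401/25 kN·m

Load 1 — applied couple M₀=-5 kN·m at a=8/3 m (b=L-a=4/3):
  M_1 = M₀x/L - M₀  [x>a] = (-5)·(16/5)/4 - (-5) = 1 kN·m
Load 2 — uniform load w=11 kN/m over full span:
  M_2 = wx(L-x)/2 = 11·(16/5)·(4-(16/5))/2 = 352/25 kN·m
Load 3 — point force P=2 kN at a=12/5 m (b=L-a=8/5):
  M_3 = Pa(L-x)/L  [x>a] = 2·(12/5)·(4-(16/5))/4 = 24/25 kN·m
Superposition: M = Σ M_i = 401/25 kN·m ≈ 16.040000 kN·m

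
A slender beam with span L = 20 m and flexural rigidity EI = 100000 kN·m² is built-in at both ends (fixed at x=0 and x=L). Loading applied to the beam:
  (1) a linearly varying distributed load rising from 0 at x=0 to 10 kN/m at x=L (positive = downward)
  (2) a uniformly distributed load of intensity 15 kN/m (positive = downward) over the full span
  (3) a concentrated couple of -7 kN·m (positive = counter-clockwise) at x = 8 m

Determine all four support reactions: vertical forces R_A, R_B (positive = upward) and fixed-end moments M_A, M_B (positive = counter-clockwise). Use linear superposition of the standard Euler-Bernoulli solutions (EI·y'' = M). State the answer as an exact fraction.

R_A = 22437/125 kN, M_A = 47437/75 kN·m, R_B = 27563/125 kN, M_B = -17556/25 kN·m

Load 1 — triangular load w₀=10 kN/m (0→w₀ over full span):
  R_A = 3w₀L/20 = 3·10·20/20 = 30 kN
  M_A = w₀L²/30 = 10·20²/30 = 400/3 kN·m
  R_B = 7w₀L/20 = 7·10·20/20 = 70 kN
  M_B = -w₀L²/20 = -10·20²/20 = -200 kN·m
Load 2 — uniform load w=15 kN/m over full span:
  R_A = wL/2 = 15·20/2 = 150 kN
  M_A = wL²/12 = 15·20²/12 = 500 kN·m
  R_B = wL/2 = 15·20/2 = 150 kN
  M_B = -wL²/12 = -15·20²/12 = -500 kN·m
Load 3 — applied couple M₀=-7 kN·m at a=8 m (b=L-a=12):
  R_A = 6M₀ab/L³ = 6·(-7)·8·12/20³ = -63/125 kN
  M_A = M₀b(2a-b)/L² = (-7)·12·(2·8-12)/20² = -21/25 kN·m
  R_B = -6M₀ab/L³ = -6·(-7)·8·12/20³ = 63/125 kN
  M_B = M₀a(2b-a)/L² = (-7)·8·(2·12-8)/20² = -56/25 kN·m
Superposition: R_A = 22437/125 kN, M_A = 47437/75 kN·m, R_B = 27563/125 kN, M_B = -17556/25 kN·m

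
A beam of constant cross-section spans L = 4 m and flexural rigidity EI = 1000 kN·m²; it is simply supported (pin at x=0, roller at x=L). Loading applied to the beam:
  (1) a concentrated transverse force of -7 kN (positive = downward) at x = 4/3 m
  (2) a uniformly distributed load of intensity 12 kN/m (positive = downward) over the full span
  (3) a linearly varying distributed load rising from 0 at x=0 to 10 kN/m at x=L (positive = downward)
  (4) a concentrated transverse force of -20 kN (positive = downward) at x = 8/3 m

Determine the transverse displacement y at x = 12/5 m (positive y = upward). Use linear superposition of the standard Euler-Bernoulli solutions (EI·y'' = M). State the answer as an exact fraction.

Load 1 — point force P=-7 kN at a=4/3 m (b=L-a=8/3):
  y_1 = -Pa(L-x)(2Lx-a²-x²)/(6LEI)  [x>a] = -(-7)·(4/3)·(4-(12/5))·(2·4·(12/5)-(4/3)²-(12/5)²)/(6·4·1000) = 9184/1265625 m
Load 2 — uniform load w=12 kN/m over full span:
  y_2 = -wx(L³-2Lx²+x³)/(24EI) = -12·(12/5)·(4³-2·4·(12/5)²+(12/5)³)/(24·1000) = -2976/78125 m
Load 3 — triangular load w₀=10 kN/m (0→w₀ over full span):
  y_3 = -w₀x(7L⁴-10L²x²+3x⁴)/(360LEI) = -10·(12/5)·(7·4⁴-10·4²·(12/5)²+3·(12/5)⁴)/(360·4·1000) = -18944/1171875 m
Load 4 — point force P=-20 kN at a=8/3 m (b=L-a=4/3):
  y_4 = -Pbx(L²-b²-x²)/(6LEI)  [x≤a] = -(-20)·(4/3)·(12/5)·(4²-(4/3)²-(12/5)²)/(6·4·1000) = 1904/84375 m
Superposition: y = Σ y_i = -773168/31640625 m ≈ -0.024436 m

y(12/5) = -773168/31640625 m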